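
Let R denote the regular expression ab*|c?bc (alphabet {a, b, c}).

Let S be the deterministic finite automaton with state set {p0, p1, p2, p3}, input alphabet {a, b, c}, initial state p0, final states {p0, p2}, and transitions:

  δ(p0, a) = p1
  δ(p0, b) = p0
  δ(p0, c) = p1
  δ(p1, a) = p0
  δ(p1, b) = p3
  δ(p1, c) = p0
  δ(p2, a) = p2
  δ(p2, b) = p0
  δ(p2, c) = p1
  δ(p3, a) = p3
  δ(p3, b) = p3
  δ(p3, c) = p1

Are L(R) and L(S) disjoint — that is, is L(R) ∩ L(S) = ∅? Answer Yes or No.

Converting the expression R to a DFA (subset construction, then merging equivalent states) gives the minimal DFA with states {r0, r1, r2, r3, r4, r5}, start state r0, accepting states {r1, r5} and transitions r0: a→r1, b→r2, c→r3; r1: a→r4, b→r1, c→r4; r2: a→r4, b→r4, c→r5; r3: a→r4, b→r2, c→r4; r4: a→r4, b→r4, c→r4; r5: a→r4, b→r4, c→r4.
Exploring the product automaton R × S from the start pair (r0, p0), following both machines on each input symbol, reaches 10 state pairs: (r0, p0), (r1, p1), (r2, p0), (r3, p1), (r4, p0), (r1, p3), (r4, p1), (r5, p1), (r2, p3), (r4, p3).
R accepts in {r1, r5} and S accepts in {p0, p2}; no reachable pair has both components accepting, so no string drives both machines to acceptance simultaneously and L(R) ∩ L(S) = ∅.
So no string is accepted by both, and the intersection is empty.

Yes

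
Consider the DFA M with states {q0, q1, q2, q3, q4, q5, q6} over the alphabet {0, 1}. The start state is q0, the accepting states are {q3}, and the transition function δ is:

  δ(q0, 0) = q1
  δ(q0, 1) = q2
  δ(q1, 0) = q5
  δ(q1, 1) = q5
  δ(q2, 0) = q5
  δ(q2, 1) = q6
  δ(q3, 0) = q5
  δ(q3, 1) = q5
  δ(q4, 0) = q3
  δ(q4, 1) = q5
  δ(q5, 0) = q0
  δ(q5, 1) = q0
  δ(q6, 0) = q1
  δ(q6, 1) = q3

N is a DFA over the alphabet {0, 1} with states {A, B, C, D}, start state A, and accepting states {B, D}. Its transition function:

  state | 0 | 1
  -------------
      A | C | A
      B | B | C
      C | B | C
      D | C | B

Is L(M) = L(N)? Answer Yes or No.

No

The string 111 is accepted by M but rejected by N.
So L(M) ≠ L(N).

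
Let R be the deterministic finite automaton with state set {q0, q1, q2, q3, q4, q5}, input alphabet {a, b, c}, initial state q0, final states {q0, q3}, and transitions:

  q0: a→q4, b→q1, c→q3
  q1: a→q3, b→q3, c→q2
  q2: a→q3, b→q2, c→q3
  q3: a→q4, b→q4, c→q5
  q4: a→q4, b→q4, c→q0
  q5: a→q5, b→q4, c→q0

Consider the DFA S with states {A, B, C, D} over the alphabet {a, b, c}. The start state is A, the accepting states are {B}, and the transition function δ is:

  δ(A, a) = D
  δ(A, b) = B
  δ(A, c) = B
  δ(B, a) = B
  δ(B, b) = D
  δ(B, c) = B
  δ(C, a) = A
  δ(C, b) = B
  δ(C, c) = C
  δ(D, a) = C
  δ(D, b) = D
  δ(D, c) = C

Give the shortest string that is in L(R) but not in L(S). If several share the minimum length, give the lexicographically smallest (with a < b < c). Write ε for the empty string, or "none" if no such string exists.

The empty string ε is accepted by R but not by S.
Since ε is the unique shortest string, it is the required witness.

ε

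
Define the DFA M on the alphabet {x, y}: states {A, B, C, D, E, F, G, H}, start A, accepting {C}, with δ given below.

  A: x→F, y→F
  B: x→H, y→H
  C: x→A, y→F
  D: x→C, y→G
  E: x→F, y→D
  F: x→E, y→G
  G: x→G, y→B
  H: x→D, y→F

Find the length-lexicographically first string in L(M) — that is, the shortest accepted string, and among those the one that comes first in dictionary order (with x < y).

A breadth-first search from A reaches an accepting state first via the path A → F → E → D → C on input xxyx.
No string of length < 4 is accepted (BFS exhausts all shorter strings without reaching an accepting state), and xxyx is the lexicographically least accepting string of length 4.

xxyx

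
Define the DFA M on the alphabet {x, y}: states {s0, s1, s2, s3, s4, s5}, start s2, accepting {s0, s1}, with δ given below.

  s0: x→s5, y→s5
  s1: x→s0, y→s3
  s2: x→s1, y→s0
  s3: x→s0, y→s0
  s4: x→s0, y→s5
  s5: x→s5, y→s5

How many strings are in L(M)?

The useful subgraph on states {s0, s1, s2, s3} is acyclic, so L(M) is finite; the longest accepting path visits 4 useful states, giving maximum string length 3.
Counting accepting paths from s2 by length: 2 of length 1, 1 of length 2, 2 of length 3. Total 5.

5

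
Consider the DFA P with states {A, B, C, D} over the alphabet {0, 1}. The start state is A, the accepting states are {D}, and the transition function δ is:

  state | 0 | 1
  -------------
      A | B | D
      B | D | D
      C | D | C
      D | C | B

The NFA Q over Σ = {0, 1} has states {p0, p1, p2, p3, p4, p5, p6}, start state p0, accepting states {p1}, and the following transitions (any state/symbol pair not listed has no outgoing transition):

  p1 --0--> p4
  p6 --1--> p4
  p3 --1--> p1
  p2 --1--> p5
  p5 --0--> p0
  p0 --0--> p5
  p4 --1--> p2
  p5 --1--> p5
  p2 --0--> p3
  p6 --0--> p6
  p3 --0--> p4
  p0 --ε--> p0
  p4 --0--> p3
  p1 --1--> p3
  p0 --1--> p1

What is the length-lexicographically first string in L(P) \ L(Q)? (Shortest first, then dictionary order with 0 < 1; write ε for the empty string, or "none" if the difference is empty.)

The string 00 is accepted by P but not by Q.
No shorter string lies in the difference, and 00 is the lexicographically first length-2 string in L(P) \ L(Q).

00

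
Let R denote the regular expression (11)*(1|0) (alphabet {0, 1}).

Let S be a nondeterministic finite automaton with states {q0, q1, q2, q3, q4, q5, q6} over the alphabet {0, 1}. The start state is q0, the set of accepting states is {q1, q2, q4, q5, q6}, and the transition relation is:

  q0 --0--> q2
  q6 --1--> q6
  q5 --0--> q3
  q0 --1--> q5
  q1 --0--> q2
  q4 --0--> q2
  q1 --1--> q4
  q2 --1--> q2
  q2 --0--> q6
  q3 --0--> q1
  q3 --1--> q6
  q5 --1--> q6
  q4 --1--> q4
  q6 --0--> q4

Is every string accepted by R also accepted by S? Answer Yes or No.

Yes

Converting the expression R to a DFA (subset construction, then merging equivalent states) gives the minimal DFA with states {r0, r1, r2, r3}, start state r0, accepting states {r1, r2} and transitions r0: 0→r1, 1→r2; r1: 0→r3, 1→r3; r2: 0→r3, 1→r0; r3: 0→r3, 1→r3.
Exploring the product automaton R × S from the start pair (r0, q0), following both machines on each input symbol, reaches 11 state pairs: (r0, q0), (r1, q2), (r2, q5), (r3, q6), (r3, q2), (r3, q3), (r0, q6), (r3, q4), (r3, q1), (r1, q4), (r2, q6).
R accepts in {r1, r2} and S accepts in {q1, q2, q4, q5, q6}. The reachable pairs whose R-component is accepting are (r1, q2), (r2, q5), (r1, q4), (r2, q6); in each of them the S-component is accepting too, so the product for L(R) \ L(S) (R-component accepting, S-component rejecting) has no reachable accepting pair and the difference is empty.
Hence every string in L(R) is also in L(S).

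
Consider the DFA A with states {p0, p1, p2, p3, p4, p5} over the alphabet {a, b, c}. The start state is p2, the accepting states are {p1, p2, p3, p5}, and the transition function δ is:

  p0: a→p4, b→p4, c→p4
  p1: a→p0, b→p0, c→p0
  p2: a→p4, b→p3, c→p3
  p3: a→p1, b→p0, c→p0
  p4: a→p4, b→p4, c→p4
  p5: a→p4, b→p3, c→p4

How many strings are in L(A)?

5

The useful subgraph on states {p1, p2, p3} is acyclic, so L(A) is finite; the longest accepting path visits 3 useful states, giving maximum string length 2.
Counting accepting paths from p2 by length: 1 of length 0, 2 of length 1, 2 of length 2. Total 5.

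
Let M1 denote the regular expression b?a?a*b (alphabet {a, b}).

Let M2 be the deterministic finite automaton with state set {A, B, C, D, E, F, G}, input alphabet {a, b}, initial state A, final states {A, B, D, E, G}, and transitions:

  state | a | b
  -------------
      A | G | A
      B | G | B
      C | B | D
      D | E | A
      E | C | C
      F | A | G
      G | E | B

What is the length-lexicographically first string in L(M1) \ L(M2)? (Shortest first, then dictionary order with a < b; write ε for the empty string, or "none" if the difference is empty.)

The string aab is accepted by M1 but not by M2.
No shorter string lies in the difference, and aab is the lexicographically first length-3 string in L(M1) \ L(M2).

aab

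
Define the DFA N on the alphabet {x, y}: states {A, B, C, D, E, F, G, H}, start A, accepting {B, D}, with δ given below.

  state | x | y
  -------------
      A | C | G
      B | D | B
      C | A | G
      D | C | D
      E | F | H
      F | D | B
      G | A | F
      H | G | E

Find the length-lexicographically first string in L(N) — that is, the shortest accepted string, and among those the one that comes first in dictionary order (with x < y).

A breadth-first search from A reaches an accepting state first via the path A → G → F → D on input yyx.
No string of length < 3 is accepted (BFS exhausts all shorter strings without reaching an accepting state), and yyx is the lexicographically least accepting string of length 3.

yyx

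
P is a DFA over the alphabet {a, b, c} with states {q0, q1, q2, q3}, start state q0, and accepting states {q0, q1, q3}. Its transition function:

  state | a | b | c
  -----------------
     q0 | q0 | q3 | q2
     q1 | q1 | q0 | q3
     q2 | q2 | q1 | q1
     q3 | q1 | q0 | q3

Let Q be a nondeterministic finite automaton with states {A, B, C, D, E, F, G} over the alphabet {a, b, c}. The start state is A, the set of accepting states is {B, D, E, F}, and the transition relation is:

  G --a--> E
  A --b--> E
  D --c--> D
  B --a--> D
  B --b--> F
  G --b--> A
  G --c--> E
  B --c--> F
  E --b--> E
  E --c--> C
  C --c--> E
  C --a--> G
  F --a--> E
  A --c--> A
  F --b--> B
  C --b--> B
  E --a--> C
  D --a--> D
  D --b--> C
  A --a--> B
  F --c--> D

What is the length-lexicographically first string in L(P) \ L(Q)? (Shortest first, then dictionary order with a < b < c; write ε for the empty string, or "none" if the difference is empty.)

ε

The empty string ε is accepted by P but not by Q.
Since ε is the unique shortest string, it is the required witness.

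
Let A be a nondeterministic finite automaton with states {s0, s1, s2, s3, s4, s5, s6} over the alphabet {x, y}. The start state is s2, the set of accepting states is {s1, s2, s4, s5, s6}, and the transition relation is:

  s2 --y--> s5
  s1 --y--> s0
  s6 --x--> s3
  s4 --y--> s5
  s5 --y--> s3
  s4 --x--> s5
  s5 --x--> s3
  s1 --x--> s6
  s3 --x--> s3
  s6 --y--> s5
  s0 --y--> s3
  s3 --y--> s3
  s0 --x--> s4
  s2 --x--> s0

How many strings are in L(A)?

The useful subgraph on states {s0, s2, s4, s5} is acyclic, so L(A) is finite; the longest accepting path visits 4 useful states, giving maximum string length 3.
Counting accepting paths from s2 by length: 1 of length 0, 1 of length 1, 1 of length 2, 2 of length 3. Total 5.

5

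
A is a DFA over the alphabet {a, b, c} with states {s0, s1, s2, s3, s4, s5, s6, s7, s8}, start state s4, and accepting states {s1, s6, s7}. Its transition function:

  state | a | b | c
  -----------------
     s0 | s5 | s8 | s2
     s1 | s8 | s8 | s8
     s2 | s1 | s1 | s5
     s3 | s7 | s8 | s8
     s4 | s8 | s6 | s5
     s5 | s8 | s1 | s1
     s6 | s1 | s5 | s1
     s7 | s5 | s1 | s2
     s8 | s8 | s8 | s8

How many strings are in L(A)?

7

The useful subgraph on states {s1, s4, s5, s6} is acyclic, so L(A) is finite; the longest accepting path visits 4 useful states, giving maximum string length 3.
Counting accepting paths from s4 by length: 1 of length 1, 4 of length 2, 2 of length 3. Total 7.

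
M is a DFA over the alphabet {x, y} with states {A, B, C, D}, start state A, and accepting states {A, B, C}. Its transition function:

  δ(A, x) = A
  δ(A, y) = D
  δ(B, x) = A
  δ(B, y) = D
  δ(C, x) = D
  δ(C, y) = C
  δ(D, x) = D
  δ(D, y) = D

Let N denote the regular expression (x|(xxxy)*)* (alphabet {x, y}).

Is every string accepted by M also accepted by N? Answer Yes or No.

Yes

Converting the expression N to a DFA (subset construction, then merging equivalent states) gives the minimal DFA with states {n0, n1, n2, n3, n4}, start state n0, accepting states {n0, n1, n3, n4} and transitions n0: x→n1, y→n2; n1: x→n3, y→n2; n2: x→n2, y→n2; n3: x→n4, y→n2; n4: x→n4, y→n0.
Exploring the product automaton M × N from the start pair (A, n0), following both machines on each input symbol, reaches 9 state pairs: (A, n0), (A, n1), (D, n2), (A, n3), (A, n4), (D, n0), (D, n1), (D, n3), (D, n4).
M accepts in {A, B, C} and N accepts in {n0, n1, n3, n4}. The reachable pairs whose M-component is accepting are (A, n0), (A, n1), (A, n3), (A, n4); in each of them the N-component is accepting too, so the product for L(M) \ L(N) (M-component accepting, N-component rejecting) has no reachable accepting pair and the difference is empty.
Hence every string in L(M) is also in L(N).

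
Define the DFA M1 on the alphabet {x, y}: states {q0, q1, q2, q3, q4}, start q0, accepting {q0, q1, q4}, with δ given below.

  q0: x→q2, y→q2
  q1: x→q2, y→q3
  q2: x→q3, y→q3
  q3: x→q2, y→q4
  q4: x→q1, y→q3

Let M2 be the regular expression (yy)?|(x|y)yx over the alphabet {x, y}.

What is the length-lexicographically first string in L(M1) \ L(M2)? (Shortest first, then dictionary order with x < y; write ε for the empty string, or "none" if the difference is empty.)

xxy

The string xxy is accepted by M1 but not by M2.
No shorter string lies in the difference, and xxy is the lexicographically first length-3 string in L(M1) \ L(M2).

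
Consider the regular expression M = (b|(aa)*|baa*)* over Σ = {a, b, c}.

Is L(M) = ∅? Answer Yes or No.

The empty string ε matches the expression, so it belongs to L(M).
Since L(M) contains at least one string, it is not empty.

No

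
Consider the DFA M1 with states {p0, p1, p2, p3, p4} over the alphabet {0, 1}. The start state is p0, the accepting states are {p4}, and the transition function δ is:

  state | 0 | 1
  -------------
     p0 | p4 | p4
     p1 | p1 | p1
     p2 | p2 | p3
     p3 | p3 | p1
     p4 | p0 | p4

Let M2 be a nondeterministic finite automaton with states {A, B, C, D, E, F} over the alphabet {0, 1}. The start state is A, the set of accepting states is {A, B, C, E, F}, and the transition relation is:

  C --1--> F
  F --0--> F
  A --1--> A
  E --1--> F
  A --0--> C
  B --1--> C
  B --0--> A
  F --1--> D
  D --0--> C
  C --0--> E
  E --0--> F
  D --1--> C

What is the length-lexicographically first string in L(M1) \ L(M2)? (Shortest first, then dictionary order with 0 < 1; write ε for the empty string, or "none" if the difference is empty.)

011

The string 011 is accepted by M1 but not by M2.
No shorter string lies in the difference, and 011 is the lexicographically first length-3 string in L(M1) \ L(M2).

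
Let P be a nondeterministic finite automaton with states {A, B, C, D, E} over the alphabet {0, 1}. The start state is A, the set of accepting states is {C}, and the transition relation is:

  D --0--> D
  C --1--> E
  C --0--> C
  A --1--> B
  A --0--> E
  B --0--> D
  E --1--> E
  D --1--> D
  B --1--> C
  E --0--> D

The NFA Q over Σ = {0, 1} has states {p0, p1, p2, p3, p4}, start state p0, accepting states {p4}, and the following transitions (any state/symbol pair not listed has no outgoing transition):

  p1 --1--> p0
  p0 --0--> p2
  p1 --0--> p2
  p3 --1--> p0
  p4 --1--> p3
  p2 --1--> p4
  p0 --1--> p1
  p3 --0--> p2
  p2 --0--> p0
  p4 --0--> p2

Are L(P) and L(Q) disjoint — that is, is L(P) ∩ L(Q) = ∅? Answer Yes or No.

Exploring the product automaton P × Q from the start pair (A, p0), following both machines on each input symbol, reaches 14 state pairs: (A, p0), (E, p2), (B, p1), (D, p0), (E, p4), (D, p2), (C, p0), (D, p1), (E, p3), (D, p4), (C, p2), (E, p1), (E, p0), (D, p3).
P accepts in {C} and Q accepts in {p4}; no reachable pair has both components accepting, so no string drives both machines to acceptance simultaneously and L(P) ∩ L(Q) = ∅.
So no string is accepted by both, and the intersection is empty.

Yes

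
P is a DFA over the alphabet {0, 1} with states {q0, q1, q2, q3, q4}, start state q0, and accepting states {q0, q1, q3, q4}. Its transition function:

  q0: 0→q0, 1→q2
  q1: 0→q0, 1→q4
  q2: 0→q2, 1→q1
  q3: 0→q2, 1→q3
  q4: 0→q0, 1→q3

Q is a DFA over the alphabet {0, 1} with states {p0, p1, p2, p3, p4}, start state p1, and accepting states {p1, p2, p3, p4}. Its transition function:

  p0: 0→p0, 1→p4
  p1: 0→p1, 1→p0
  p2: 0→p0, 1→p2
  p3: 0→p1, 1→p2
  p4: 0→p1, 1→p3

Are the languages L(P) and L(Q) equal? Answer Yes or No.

Exploring the product automaton P × Q from the start pair (q0, p1), following both machines on each input symbol, reaches 5 state pairs: (q0, p1), (q2, p0), (q1, p4), (q4, p3), (q3, p2).
P accepts in {q0, q1, q3, q4} and Q accepts in {p1, p2, p3, p4}. In every reachable pair the two components are either both accepting — (q0, p1), (q1, p4), (q4, p3), (q3, p2) — or both non-accepting, so no string is accepted by exactly one of the machines: L(P) \ L(Q) and L(Q) \ L(P) are both empty.
Hence every string is accepted by P iff it is accepted by Q, and the two languages coincide.

Yes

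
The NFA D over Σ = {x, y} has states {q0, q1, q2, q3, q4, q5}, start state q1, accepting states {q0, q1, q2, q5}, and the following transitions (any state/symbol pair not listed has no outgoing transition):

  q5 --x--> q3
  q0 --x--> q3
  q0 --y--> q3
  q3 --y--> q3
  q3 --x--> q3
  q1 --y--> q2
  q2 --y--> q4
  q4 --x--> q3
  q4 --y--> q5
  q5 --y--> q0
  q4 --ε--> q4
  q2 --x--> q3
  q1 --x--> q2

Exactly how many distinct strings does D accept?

The useful subgraph on states {q0, q1, q2, q4, q5} is acyclic, so L(D) is finite; the longest accepting path visits 5 useful states, giving maximum string length 4.
Counting accepting paths from q1 by length: 1 of length 0, 2 of length 1, 2 of length 3, 2 of length 4. Total 7.

7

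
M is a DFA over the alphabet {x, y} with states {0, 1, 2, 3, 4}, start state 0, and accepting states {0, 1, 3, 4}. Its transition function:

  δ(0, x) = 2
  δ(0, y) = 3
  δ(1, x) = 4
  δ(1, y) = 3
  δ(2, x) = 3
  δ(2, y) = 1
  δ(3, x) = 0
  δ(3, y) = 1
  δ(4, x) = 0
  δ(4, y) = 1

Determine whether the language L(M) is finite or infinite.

State 0 is reachable from the start and can reach an accepting state, and it lies on the cycle 0 → 2 → 1 → 3 → 0.
Traversing that cycle any number of times yields accepted strings of unbounded length, so the language is infinite.

infinite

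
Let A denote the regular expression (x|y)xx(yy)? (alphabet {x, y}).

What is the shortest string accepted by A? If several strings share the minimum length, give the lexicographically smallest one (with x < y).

xxx

By inspection of the expression, no string of length less than 3 matches, and xxx is the lexicographically first match of length 3.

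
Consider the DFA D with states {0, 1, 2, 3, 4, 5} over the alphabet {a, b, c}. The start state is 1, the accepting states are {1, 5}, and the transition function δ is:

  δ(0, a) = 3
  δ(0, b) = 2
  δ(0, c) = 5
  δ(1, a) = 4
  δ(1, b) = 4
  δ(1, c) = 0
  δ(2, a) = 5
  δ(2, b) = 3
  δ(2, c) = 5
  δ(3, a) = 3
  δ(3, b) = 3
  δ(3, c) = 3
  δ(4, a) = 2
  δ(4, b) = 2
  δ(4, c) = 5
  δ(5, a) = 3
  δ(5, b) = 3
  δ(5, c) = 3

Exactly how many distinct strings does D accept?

14

The useful subgraph on states {0, 1, 2, 4, 5} is acyclic, so L(D) is finite; the longest accepting path visits 4 useful states, giving maximum string length 3.
Counting accepting paths from 1 by length: 1 of length 0, 3 of length 2, 10 of length 3. Total 14.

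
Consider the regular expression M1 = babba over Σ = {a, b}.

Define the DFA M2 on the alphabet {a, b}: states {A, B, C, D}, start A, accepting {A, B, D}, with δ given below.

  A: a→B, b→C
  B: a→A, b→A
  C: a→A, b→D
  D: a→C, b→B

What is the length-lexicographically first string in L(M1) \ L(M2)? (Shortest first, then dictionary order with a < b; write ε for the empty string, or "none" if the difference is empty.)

babba

The string babba is accepted by M1 but not by M2.
No shorter string lies in the difference, and babba is the lexicographically first length-5 string in L(M1) \ L(M2).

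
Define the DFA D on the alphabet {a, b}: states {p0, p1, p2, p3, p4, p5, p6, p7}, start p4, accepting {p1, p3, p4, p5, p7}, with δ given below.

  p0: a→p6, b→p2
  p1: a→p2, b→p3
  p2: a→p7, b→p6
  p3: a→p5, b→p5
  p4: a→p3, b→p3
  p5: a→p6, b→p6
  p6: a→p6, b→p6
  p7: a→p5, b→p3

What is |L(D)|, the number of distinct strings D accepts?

The useful subgraph on states {p3, p4, p5} is acyclic, so L(D) is finite; the longest accepting path visits 3 useful states, giving maximum string length 2.
Counting accepting paths from p4 by length: 1 of length 0, 2 of length 1, 4 of length 2. Total 7.

7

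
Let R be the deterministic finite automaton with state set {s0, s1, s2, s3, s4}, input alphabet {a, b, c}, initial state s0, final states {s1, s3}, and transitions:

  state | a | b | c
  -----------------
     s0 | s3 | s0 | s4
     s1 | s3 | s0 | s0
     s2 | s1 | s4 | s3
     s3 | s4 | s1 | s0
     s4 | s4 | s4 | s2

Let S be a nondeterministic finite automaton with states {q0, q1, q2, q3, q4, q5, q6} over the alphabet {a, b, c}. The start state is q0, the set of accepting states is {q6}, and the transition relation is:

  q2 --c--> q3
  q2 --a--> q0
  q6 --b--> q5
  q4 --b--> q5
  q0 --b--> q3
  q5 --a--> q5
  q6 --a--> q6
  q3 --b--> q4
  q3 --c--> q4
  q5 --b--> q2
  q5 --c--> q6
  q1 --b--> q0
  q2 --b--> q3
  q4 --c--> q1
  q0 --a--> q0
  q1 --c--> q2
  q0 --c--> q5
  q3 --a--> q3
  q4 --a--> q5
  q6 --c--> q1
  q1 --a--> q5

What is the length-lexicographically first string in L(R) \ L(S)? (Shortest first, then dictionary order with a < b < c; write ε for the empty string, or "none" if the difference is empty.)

The string a is accepted by R but not by S.
No shorter string lies in the difference, and a is the lexicographically first length-1 string in L(R) \ L(S).

a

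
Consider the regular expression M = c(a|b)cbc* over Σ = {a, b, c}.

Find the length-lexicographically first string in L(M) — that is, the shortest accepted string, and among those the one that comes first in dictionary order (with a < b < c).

By inspection of the expression, no string of length less than 4 matches, and cacb is the lexicographically first match of length 4.

cacb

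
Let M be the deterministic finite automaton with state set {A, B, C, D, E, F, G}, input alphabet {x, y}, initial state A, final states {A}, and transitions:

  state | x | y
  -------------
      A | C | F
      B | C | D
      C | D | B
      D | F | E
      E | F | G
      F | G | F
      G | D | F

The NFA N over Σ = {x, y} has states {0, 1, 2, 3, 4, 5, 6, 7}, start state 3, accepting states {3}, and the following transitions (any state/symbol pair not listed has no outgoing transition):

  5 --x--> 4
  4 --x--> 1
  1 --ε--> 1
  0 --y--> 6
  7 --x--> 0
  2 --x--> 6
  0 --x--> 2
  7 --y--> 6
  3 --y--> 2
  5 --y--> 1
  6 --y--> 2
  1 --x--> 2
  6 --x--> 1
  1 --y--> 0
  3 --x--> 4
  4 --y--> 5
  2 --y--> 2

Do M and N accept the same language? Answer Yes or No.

Exploring the product automaton M × N from the start pair (A, 3), following both machines on each input symbol, reaches 7 state pairs: (A, 3), (C, 4), (F, 2), (D, 1), (B, 5), (G, 6), (E, 0).
M accepts in {A} and N accepts in {3}. In every reachable pair the two components are either both accepting — (A, 3) — or both non-accepting, so no string is accepted by exactly one of the machines: L(M) \ L(N) and L(N) \ L(M) are both empty.
Hence every string is accepted by M iff it is accepted by N, and the two languages coincide.

Yes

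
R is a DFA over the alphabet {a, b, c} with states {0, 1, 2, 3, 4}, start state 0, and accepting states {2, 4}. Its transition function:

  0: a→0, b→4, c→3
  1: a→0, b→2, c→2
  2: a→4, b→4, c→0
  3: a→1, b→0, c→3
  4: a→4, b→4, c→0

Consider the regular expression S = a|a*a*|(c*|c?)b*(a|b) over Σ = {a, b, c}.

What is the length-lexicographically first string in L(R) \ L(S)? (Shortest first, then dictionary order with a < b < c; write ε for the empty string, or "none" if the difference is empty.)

The string ab is accepted by R but not by S.
No shorter string lies in the difference, and ab is the lexicographically first length-2 string in L(R) \ L(S).

ab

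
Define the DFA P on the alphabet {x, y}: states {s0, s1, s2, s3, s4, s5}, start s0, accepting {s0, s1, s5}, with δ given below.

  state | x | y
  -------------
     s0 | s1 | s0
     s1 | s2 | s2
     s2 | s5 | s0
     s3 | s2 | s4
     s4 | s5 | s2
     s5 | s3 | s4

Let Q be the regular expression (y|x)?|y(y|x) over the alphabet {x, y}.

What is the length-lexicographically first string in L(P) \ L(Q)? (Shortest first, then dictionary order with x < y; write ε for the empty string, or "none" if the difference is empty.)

The string xxx is accepted by P but not by Q.
No shorter string lies in the difference, and xxx is the lexicographically first length-3 string in L(P) \ L(Q).

xxx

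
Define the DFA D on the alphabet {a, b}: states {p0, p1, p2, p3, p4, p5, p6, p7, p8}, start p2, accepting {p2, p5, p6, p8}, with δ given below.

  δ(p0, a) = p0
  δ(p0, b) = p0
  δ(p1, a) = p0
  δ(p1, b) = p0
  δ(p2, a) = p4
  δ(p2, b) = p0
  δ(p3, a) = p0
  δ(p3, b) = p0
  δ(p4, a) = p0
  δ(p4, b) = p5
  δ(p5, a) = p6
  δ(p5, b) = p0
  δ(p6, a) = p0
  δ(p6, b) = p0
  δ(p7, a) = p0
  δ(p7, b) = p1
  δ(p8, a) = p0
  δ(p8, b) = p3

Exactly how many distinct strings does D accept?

The useful subgraph on states {p2, p4, p5, p6} is acyclic, so L(D) is finite; the longest accepting path visits 4 useful states, giving maximum string length 3.
Counting accepting paths from p2 by length: 1 of length 0, 1 of length 2, 1 of length 3. Total 3.

3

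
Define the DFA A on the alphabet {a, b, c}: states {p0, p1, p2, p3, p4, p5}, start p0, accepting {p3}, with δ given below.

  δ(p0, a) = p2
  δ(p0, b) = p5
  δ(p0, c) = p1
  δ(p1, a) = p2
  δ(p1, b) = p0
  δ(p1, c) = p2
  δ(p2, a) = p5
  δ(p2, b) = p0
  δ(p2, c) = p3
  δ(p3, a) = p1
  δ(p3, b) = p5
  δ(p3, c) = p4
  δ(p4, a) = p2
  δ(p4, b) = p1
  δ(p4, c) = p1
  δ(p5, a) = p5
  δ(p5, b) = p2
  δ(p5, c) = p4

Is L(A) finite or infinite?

State p0 is reachable from the start and can reach an accepting state, and it lies on the cycle p0 → p1 → p0.
Traversing that cycle any number of times yields accepted strings of unbounded length, so the language is infinite.

infinite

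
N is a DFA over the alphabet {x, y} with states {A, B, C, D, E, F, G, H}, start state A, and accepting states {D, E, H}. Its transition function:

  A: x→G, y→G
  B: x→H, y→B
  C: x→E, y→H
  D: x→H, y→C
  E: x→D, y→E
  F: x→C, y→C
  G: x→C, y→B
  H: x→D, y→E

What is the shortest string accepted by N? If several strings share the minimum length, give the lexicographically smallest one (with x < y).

xxx

A breadth-first search from A reaches an accepting state first via the path A → G → C → E on input xxx.
No string of length < 3 is accepted (BFS exhausts all shorter strings without reaching an accepting state), and xxx is the lexicographically least accepting string of length 3.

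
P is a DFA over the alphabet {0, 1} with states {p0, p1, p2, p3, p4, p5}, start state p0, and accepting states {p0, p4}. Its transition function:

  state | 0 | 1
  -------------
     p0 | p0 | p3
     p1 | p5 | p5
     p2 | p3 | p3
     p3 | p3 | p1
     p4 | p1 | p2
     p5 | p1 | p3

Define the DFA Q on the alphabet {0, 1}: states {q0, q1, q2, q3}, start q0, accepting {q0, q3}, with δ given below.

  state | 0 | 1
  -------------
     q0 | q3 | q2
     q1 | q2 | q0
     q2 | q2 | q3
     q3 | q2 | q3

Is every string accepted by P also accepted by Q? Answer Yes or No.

No

The string 00 is in L(P) but not in L(Q).
So L(P) ⊄ L(Q).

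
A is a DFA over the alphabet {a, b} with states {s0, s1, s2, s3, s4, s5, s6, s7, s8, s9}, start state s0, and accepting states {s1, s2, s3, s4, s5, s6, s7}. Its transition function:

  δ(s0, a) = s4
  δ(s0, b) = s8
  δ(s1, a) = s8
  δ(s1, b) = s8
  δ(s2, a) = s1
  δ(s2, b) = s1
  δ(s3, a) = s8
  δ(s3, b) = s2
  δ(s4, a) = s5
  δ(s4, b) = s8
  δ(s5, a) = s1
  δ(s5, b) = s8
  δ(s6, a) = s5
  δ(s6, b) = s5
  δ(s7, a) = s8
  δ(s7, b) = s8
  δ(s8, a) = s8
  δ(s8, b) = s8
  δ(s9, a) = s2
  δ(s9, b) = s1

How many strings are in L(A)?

3

The useful subgraph on states {s0, s1, s4, s5} is acyclic, so L(A) is finite; the longest accepting path visits 4 useful states, giving maximum string length 3.
Counting accepting paths from s0 by length: 1 of length 1, 1 of length 2, 1 of length 3. Total 3.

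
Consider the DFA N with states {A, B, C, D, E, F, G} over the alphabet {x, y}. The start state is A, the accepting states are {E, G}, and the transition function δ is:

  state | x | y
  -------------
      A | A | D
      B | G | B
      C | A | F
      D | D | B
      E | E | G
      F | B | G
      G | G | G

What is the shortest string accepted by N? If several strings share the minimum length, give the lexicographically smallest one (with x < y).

A breadth-first search from A reaches an accepting state first via the path A → D → B → G on input yyx.
No string of length < 3 is accepted (BFS exhausts all shorter strings without reaching an accepting state), and yyx is the lexicographically least accepting string of length 3.

yyx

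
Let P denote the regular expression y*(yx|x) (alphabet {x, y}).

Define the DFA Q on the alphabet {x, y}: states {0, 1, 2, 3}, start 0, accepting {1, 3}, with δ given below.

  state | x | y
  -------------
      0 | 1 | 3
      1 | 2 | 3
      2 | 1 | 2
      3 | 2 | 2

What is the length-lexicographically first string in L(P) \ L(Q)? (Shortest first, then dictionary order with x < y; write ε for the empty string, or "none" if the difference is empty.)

The string yx is accepted by P but not by Q.
No shorter string lies in the difference, and yx is the lexicographically first length-2 string in L(P) \ L(Q).

yx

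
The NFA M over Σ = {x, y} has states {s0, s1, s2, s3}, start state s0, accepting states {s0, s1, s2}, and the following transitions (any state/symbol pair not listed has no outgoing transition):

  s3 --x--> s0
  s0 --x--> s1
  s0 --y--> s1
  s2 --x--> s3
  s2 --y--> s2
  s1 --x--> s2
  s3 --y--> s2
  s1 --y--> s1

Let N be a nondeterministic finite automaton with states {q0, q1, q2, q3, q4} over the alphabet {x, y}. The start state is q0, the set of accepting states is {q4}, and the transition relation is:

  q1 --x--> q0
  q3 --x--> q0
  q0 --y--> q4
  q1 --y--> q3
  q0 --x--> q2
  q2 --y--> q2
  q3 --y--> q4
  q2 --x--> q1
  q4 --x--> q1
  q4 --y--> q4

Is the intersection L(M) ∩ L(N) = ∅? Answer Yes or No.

The string y is accepted by both M and N.
Hence L(M) ∩ L(N) ≠ ∅.

No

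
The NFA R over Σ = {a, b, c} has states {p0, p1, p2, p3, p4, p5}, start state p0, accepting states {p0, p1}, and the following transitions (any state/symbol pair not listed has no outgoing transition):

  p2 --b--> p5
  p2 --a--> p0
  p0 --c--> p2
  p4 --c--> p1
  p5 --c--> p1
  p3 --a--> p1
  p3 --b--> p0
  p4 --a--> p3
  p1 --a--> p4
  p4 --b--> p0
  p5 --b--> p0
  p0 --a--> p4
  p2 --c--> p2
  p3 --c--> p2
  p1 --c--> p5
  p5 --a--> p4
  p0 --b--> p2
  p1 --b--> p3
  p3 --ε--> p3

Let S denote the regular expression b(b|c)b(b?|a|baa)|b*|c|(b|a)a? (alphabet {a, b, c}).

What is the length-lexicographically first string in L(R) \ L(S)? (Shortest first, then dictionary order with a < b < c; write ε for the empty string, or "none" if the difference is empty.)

The string ab is accepted by R but not by S.
No shorter string lies in the difference, and ab is the lexicographically first length-2 string in L(R) \ L(S).

ab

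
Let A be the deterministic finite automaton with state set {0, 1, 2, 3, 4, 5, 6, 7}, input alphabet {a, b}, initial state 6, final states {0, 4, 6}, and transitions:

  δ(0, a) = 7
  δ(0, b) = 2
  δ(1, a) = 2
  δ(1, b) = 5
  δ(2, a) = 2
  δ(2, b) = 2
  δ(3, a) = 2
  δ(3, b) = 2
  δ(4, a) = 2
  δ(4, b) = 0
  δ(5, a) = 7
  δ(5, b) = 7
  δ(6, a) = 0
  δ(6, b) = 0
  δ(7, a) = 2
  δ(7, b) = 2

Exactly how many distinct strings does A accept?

3

The useful subgraph on states {0, 6} is acyclic, so L(A) is finite; the longest accepting path visits 2 useful states, giving maximum string length 1.
Counting accepting paths from 6 by length: 1 of length 0, 2 of length 1. Total 3.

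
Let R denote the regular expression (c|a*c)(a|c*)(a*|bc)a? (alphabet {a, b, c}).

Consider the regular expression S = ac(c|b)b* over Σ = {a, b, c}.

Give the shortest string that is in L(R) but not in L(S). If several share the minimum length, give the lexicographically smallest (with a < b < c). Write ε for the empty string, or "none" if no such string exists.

The string c is accepted by R but not by S.
No shorter string lies in the difference, and c is the lexicographically first length-1 string in L(R) \ L(S).

c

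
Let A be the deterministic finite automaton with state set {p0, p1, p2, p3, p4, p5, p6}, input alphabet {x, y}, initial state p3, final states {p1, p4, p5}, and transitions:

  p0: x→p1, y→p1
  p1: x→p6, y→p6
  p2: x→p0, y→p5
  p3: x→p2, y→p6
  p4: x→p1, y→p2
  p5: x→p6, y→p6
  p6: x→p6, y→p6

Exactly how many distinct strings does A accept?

The useful subgraph on states {p0, p1, p2, p3, p5} is acyclic, so L(A) is finite; the longest accepting path visits 4 useful states, giving maximum string length 3.
Counting accepting paths from p3 by length: 1 of length 2, 2 of length 3. Total 3.

3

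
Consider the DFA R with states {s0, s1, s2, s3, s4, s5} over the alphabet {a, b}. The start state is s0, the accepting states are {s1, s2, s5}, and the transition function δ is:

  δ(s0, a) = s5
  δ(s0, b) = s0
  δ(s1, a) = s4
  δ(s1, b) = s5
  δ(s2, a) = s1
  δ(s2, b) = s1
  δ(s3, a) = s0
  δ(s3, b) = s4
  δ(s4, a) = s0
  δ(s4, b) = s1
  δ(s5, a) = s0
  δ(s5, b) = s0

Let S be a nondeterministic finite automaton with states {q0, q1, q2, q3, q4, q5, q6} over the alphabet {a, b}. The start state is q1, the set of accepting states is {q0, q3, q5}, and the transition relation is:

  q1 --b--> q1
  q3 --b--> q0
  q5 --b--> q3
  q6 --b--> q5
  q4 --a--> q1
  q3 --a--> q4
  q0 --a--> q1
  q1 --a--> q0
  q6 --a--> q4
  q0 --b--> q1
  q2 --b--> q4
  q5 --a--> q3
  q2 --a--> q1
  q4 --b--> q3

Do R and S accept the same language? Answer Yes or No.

Exploring the product automaton R × S from the start pair (s0, q1), following both machines on each input symbol, reaches 2 state pairs: (s0, q1), (s5, q0).
R accepts in {s1, s2, s5} and S accepts in {q0, q3, q5}. In every reachable pair the two components are either both accepting — (s5, q0) — or both non-accepting, so no string is accepted by exactly one of the machines: L(R) \ L(S) and L(S) \ L(R) are both empty.
Hence every string is accepted by R iff it is accepted by S, and the two languages coincide.

Yes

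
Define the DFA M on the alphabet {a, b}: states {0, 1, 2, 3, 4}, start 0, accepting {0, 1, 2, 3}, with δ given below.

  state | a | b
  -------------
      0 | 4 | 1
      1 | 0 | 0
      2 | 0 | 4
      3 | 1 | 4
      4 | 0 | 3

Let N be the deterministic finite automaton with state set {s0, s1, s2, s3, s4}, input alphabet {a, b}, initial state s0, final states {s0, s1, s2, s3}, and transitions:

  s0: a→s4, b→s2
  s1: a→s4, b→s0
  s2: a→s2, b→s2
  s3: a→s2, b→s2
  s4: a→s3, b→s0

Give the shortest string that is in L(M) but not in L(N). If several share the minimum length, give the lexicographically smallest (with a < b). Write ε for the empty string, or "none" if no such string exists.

The string aba is accepted by M but not by N.
No shorter string lies in the difference, and aba is the lexicographically first length-3 string in L(M) \ L(N).

aba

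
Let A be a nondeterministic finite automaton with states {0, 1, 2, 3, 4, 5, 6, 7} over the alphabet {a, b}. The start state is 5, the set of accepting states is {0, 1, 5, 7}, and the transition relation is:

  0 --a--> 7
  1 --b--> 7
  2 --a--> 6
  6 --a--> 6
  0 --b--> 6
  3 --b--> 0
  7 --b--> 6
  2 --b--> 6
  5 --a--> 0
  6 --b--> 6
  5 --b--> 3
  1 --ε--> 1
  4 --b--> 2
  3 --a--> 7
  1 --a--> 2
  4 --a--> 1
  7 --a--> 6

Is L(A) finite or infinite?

The useful states (reachable from 5 and able to reach an accepting state) are {0, 3, 5, 7}.
Restricted to these states the transition graph has no cycle, so every accepting path has bounded length and L is finite.

finite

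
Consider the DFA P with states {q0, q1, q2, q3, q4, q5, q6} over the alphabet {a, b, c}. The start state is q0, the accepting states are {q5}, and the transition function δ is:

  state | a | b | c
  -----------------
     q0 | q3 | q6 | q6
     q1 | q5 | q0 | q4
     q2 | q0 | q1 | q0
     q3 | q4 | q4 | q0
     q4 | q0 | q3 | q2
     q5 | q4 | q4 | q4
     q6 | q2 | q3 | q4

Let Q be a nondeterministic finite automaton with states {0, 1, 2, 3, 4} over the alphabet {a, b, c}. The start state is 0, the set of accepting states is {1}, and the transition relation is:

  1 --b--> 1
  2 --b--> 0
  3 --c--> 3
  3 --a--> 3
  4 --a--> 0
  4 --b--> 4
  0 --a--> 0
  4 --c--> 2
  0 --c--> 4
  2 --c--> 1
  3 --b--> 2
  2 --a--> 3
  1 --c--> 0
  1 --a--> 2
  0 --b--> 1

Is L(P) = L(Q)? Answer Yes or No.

No

The string baba is accepted by P but rejected by Q.
So L(P) ≠ L(Q).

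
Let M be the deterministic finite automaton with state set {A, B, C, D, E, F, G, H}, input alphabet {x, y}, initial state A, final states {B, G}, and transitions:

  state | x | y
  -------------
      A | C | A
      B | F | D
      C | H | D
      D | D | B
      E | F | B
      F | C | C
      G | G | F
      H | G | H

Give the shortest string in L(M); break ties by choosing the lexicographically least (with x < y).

xxx

A breadth-first search from A reaches an accepting state first via the path A → C → H → G on input xxx.
No string of length < 3 is accepted (BFS exhausts all shorter strings without reaching an accepting state), and xxx is the lexicographically least accepting string of length 3.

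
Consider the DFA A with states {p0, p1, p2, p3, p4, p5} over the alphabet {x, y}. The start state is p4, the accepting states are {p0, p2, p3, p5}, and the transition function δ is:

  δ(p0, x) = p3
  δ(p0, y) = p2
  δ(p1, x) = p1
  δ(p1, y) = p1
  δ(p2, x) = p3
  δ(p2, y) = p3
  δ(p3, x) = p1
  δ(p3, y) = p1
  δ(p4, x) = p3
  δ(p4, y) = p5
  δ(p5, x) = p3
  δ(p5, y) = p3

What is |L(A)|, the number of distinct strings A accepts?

The useful subgraph on states {p3, p4, p5} is acyclic, so L(A) is finite; the longest accepting path visits 3 useful states, giving maximum string length 2.
Counting accepting paths from p4 by length: 2 of length 1, 2 of length 2. Total 4.

4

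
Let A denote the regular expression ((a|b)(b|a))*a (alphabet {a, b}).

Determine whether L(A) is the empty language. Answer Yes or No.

The string a matches the expression, so it belongs to L(A).
Since L(A) contains at least one string, it is not empty.

No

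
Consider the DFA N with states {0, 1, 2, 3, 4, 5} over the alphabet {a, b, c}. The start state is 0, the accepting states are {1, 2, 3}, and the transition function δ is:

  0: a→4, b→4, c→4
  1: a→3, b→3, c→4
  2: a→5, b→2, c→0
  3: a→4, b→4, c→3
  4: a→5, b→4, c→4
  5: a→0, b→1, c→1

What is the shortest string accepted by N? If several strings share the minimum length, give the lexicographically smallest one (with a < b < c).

aab

A breadth-first search from 0 reaches an accepting state first via the path 0 → 4 → 5 → 1 on input aab.
No string of length < 3 is accepted (BFS exhausts all shorter strings without reaching an accepting state), and aab is the lexicographically least accepting string of length 3.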